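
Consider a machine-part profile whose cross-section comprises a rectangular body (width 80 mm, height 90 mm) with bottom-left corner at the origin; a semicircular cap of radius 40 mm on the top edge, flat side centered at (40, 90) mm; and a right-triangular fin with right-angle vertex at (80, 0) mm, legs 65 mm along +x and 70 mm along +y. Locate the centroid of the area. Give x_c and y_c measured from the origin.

x_c = 51.70 mm, y_c = 53.88 mm

Part | A | x̄ᵢ | ȳᵢ | A·x̄ᵢ | A·ȳᵢ
rectangular body | 7200.00 | 40.00 | 45.00 | 288000.00 | 324000.00
semicircular top | 2513.27 | 40.00 | 106.98 | 100530.96 | 268861.34
triangular fin | 2275.00 | 101.67 | 23.33 | 231291.67 | 53083.33
Σ | 11988.27 |  |  | 619822.63 | 645944.67
x_c = 619822.63 / 11988.27 = 51.70 mm
y_c = 645944.67 / 11988.27 = 53.88 mm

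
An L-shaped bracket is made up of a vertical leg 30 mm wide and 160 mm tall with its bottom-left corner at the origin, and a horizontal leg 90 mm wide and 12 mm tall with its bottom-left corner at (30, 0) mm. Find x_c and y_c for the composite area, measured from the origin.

vertical leg: A = 30 × 160 = 4800.00, centroid at (15.00, 80.00).
horizontal leg: A = 90 × 12 = 1080.00, centroid at (75.00, 6.00).
ΣA = 5880.00 mm²
ΣAx_c = (4800.00)(15.00) + (1080.00)(75.00) = 153000.00 mm³
ΣAy_c = (4800.00)(80.00) + (1080.00)(6.00) = 390480.00 mm³
x_c = 153000.00 / 5880.00 = 26.02 mm
y_c = 390480.00 / 5880.00 = 66.41 mm

x_c = 26.02 mm, y_c = 66.41 mm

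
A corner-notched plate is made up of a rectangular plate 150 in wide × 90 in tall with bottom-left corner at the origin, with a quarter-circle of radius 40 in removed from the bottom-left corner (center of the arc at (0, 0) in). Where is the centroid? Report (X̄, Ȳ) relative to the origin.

Part | A | x̄ᵢ | ȳᵢ | A·x̄ᵢ | A·ȳᵢ
plate | 13500.00 | 75.00 | 45.00 | 1012500.00 | 607500.00
removed quarter-circle | -1256.64 | 16.98 | 16.98 | -21333.33 | -21333.33
Σ | 12243.36 |  |  | 991166.67 | 586166.67
X̄ = 991166.67 / 12243.36 = 80.96 in
Ȳ = 586166.67 / 12243.36 = 47.88 in

X̄ = 80.96 in, Ȳ = 47.88 in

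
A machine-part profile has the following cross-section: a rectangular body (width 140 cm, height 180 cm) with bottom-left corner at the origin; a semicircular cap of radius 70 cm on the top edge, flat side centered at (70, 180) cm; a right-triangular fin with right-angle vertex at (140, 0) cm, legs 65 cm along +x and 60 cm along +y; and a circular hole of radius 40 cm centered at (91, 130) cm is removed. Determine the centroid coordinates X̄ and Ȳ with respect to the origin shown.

rectangular body: A = 140 × 180 = 25200.00, centroid at (70.00, 90.00).
semicircular top: A = ½π·70² = 7696.90, centroid at (70.00, 209.71).
triangular fin: A = ½·65·60 = 1950.00, centroid at (161.67, 20.00).
hole: A = −π·40² = -5026.55, centroid at (91.00, 130.00).
ΣA = 29820.35 cm²
ΣAX̄ = (25200.00)(70.00) + (7696.90)(70.00) + (1950.00)(161.67) + (-5026.55)(91.00) = 2160617.25 cm³
ΣAȲ = (25200.00)(90.00) + (7696.90)(209.71) + (1950.00)(20.00) + (-5026.55)(130.00) = 3267657.75 cm³
X̄ = 2160617.25 / 29820.35 = 72.45 cm
Ȳ = 3267657.75 / 29820.35 = 109.58 cm

X̄ = 72.45 cm, Ȳ = 109.58 cm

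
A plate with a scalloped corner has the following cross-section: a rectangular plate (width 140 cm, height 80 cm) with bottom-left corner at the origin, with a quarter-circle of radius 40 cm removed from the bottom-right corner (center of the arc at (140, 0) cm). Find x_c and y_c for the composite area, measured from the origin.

x_c = 63.30 cm, y_c = 42.91 cm

Part | A | x̄ᵢ | ȳᵢ | A·x̄ᵢ | A·ȳᵢ
plate | 11200.00 | 70.00 | 40.00 | 784000.00 | 448000.00
removed quarter-circle | -1256.64 | 123.02 | 16.98 | -154595.86 | -21333.33
Σ | 9943.36 |  |  | 629404.14 | 426666.67
x_c = 629404.14 / 9943.36 = 63.30 cm
y_c = 426666.67 / 9943.36 = 42.91 cm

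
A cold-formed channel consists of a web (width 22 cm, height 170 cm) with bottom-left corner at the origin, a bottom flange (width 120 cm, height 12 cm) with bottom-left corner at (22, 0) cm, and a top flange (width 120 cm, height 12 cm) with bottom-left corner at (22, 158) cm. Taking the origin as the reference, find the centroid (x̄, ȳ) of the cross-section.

web: A = 22 × 170 = 3740.00, centroid at (11.00, 85.00).
bottom flange: A = 120 × 12 = 1440.00, centroid at (82.00, 6.00).
top flange: A = 120 × 12 = 1440.00, centroid at (82.00, 164.00).
ΣA = 6620.00 cm², ΣAx̄ = 277300.00 cm³, ΣAȳ = 562700.00 cm³.
x̄ = 277300.00/6620.00 = 41.89 cm; ȳ = 562700.00/6620.00 = 85.00 cm.

x̄ = 41.89 cm, ȳ = 85.00 cm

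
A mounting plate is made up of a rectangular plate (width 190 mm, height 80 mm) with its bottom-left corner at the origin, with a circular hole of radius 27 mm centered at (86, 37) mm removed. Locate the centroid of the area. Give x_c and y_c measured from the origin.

x_c = 96.60 mm, y_c = 40.53 mm

plate: A = 190 × 80 = 15200.00, centroid at (95.00, 40.00).
hole: A = −π·27² = -2290.22, centroid at (86.00, 37.00).
ΣA = 12909.78 mm²
ΣAx_c = (15200.00)(95.00) + (-2290.22)(86.00) = 1247040.99 mm³
ΣAy_c = (15200.00)(40.00) + (-2290.22)(37.00) = 523261.82 mm³
x_c = 1247040.99 / 12909.78 = 96.60 mm
y_c = 523261.82 / 12909.78 = 40.53 mm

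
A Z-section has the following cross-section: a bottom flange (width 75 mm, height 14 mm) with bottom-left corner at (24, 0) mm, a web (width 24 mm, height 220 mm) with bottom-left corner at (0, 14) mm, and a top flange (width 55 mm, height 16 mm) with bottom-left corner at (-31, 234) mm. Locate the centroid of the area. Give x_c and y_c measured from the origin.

x_c = 17.32 mm, y_c = 121.36 mm

Part | A | x̄ᵢ | ȳᵢ | A·x̄ᵢ | A·ȳᵢ
bottom flange | 1050.00 | 61.50 | 7.00 | 64575.00 | 7350.00
web | 5280.00 | 12.00 | 124.00 | 63360.00 | 654720.00
top flange | 880.00 | -3.50 | 242.00 | -3080.00 | 212960.00
Σ | 7210.00 |  |  | 124855.00 | 875030.00
x_c = 124855.00 / 7210.00 = 17.32 mm
y_c = 875030.00 / 7210.00 = 121.36 mm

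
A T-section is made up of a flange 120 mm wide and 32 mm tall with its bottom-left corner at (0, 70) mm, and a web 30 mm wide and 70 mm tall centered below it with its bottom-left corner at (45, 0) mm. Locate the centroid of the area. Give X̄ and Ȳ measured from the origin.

web: A = 30 × 70 = 2100.00, centroid at (60.00, 35.00).
flange: A = 120 × 32 = 3840.00, centroid at (60.00, 86.00).
ΣA = 5940.00 mm², ΣAX̄ = 356400.00 mm³, ΣAȲ = 403740.00 mm³.
X̄ = 356400.00/5940.00 = 60.00 mm; Ȳ = 403740.00/5940.00 = 67.97 mm.

X̄ = 60.00 mm, Ȳ = 67.97 mm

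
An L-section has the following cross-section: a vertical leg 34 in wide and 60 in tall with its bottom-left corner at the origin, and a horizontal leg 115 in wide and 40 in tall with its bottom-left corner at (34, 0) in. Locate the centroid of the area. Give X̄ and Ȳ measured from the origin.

vertical leg: A = 34 × 60 = 2040.00, centroid at (17.00, 30.00).
horizontal leg: A = 115 × 40 = 4600.00, centroid at (91.50, 20.00).
ΣA = 6640.00 in², ΣAX̄ = 455580.00 in³, ΣAȲ = 153200.00 in³.
X̄ = 455580.00/6640.00 = 68.61 in; Ȳ = 153200.00/6640.00 = 23.07 in.

X̄ = 68.61 in, Ȳ = 23.07 in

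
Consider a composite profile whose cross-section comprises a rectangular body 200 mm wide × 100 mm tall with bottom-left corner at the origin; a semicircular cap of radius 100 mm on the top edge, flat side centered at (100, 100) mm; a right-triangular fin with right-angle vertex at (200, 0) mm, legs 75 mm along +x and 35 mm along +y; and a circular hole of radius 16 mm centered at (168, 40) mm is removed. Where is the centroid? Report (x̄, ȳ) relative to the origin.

x̄ = 103.02 mm, ȳ = 88.93 mm

rectangular body: A = 200 × 100 = 20000.00, centroid at (100.00, 50.00).
semicircular top: A = ½π·100² = 15707.96, centroid at (100.00, 142.44).
triangular fin: A = ½·75·35 = 1312.50, centroid at (225.00, 11.67).
hole: A = −π·16² = -804.25, centroid at (168.00, 40.00).
ΣA = 36216.22 mm², ΣAx̄ = 3730995.21 mm³, ΣAȳ = 3220605.58 mm³.
x̄ = 3730995.21/36216.22 = 103.02 mm; ȳ = 3220605.58/36216.22 = 88.93 mm.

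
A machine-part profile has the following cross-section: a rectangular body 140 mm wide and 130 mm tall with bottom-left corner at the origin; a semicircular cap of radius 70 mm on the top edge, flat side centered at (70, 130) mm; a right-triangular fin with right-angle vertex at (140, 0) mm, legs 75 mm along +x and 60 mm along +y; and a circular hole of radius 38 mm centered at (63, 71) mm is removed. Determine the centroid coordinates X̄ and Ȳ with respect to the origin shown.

rectangular body: A = 140 × 130 = 18200.00, centroid at (70.00, 65.00).
semicircular top: A = ½π·70² = 7696.90, centroid at (70.00, 159.71).
triangular fin: A = ½·75·60 = 2250.00, centroid at (165.00, 20.00).
hole: A = −π·38² = -4536.46, centroid at (63.00, 71.00).
ΣA = 23610.44 mm²
ΣAX̄ = (18200.00)(70.00) + (7696.90)(70.00) + (2250.00)(165.00) + (-4536.46)(63.00) = 1898236.17 mm³
ΣAȲ = (18200.00)(65.00) + (7696.90)(159.71) + (2250.00)(20.00) + (-4536.46)(71.00) = 2135175.28 mm³
X̄ = 1898236.17 / 23610.44 = 80.40 mm
Ȳ = 2135175.28 / 23610.44 = 90.43 mm

X̄ = 80.40 mm, Ȳ = 90.43 mm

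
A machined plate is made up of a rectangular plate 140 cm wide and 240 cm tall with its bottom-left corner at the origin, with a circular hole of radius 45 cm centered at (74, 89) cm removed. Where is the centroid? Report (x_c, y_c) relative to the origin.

Part | A | x̄ᵢ | ȳᵢ | A·x̄ᵢ | A·ȳᵢ
plate | 33600.00 | 70.00 | 120.00 | 2352000.00 | 4032000.00
hole | -6361.73 | 74.00 | 89.00 | -470767.66 | -566193.54
Σ | 27238.27 |  |  | 1881232.34 | 3465806.46
x_c = 1881232.34 / 27238.27 = 69.07 cm
y_c = 3465806.46 / 27238.27 = 127.24 cm

x_c = 69.07 cm, y_c = 127.24 cm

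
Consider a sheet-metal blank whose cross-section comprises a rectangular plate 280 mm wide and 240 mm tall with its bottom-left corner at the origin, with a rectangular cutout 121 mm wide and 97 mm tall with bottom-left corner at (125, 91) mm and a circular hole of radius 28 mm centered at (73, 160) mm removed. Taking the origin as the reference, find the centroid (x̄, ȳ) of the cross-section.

x̄ = 133.04 mm, ȳ = 113.82 mm

plate: A = 280 × 240 = 67200.00, centroid at (140.00, 120.00).
hole 1: A = −(121 × 97) = -11737.00, centroid at (185.50, 139.50).
hole 2: A = −π·28² = -2463.01, centroid at (73.00, 160.00).
ΣA = 52999.99 mm², ΣAx̄ = 7050986.87 mm³, ΣAȳ = 6032607.12 mm³.
x̄ = 7050986.87/52999.99 = 133.04 mm; ȳ = 6032607.12/52999.99 = 113.82 mm.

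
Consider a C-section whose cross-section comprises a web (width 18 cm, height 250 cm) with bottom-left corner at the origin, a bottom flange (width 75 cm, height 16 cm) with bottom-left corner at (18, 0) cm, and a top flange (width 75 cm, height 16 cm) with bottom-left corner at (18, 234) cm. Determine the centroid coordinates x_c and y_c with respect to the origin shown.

x_c = 25.17 cm, y_c = 125.00 cm

web: A = 18 × 250 = 4500.00, centroid at (9.00, 125.00).
bottom flange: A = 75 × 16 = 1200.00, centroid at (55.50, 8.00).
top flange: A = 75 × 16 = 1200.00, centroid at (55.50, 242.00).
ΣA = 6900.00 cm², ΣAx_c = 173700.00 cm³, ΣAy_c = 862500.00 cm³.
x_c = 173700.00/6900.00 = 25.17 cm; y_c = 862500.00/6900.00 = 125.00 cm.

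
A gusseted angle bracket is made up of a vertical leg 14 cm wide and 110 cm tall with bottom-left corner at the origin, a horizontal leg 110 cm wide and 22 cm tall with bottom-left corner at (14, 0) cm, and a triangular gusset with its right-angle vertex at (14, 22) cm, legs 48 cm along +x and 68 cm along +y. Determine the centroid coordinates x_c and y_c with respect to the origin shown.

x_c = 40.54 cm, y_c = 32.94 cm

vertical leg: A = 14 × 110 = 1540.00, centroid at (7.00, 55.00).
horizontal leg: A = 110 × 22 = 2420.00, centroid at (69.00, 11.00).
gusset: A = ½·48·68 = 1632.00, centroid at (30.00, 44.67).
ΣA = 5592.00 cm², ΣAx_c = 226720.00 cm³, ΣAy_c = 184216.00 cm³.
x_c = 226720.00/5592.00 = 40.54 cm; y_c = 184216.00/5592.00 = 32.94 cm.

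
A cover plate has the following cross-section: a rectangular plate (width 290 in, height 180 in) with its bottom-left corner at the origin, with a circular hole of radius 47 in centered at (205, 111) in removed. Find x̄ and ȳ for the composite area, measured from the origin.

Part | A | x̄ᵢ | ȳᵢ | A·x̄ᵢ | A·ȳᵢ
plate | 52200.00 | 145.00 | 90.00 | 7569000.00 | 4698000.00
hole | -6939.78 | 205.00 | 111.00 | -1422654.53 | -770315.38
Σ | 45260.22 |  |  | 6146345.47 | 3927684.62
x̄ = 6146345.47 / 45260.22 = 135.80 in
ȳ = 3927684.62 / 45260.22 = 86.78 in

x̄ = 135.80 in, ȳ = 86.78 in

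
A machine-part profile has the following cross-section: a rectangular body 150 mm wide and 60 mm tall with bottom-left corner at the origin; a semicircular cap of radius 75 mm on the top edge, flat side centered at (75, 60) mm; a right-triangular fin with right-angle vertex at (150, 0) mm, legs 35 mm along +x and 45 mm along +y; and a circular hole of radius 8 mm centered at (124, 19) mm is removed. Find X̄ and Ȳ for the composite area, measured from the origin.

X̄ = 78.17 mm, Ȳ = 59.13 mm

rectangular body: A = 150 × 60 = 9000.00, centroid at (75.00, 30.00).
semicircular top: A = ½π·75² = 8835.73, centroid at (75.00, 91.83).
triangular fin: A = ½·35·45 = 787.50, centroid at (161.67, 15.00).
hole: A = −π·8² = -201.06, centroid at (124.00, 19.00).
ΣA = 18422.17 mm², ΣAX̄ = 1440060.52 mm³, ΣAȲ = 1089386.08 mm³.
X̄ = 1440060.52/18422.17 = 78.17 mm; Ȳ = 1089386.08/18422.17 = 59.13 mm.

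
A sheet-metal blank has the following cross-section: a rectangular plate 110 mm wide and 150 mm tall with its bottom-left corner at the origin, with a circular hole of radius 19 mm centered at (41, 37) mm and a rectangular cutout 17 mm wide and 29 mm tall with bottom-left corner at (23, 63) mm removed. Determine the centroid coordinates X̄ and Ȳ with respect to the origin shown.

plate: A = 110 × 150 = 16500.00, centroid at (55.00, 75.00).
hole 1: A = −π·19² = -1134.11, centroid at (41.00, 37.00).
hole 2: A = −(17 × 29) = -493.00, centroid at (31.50, 77.50).
ΣA = 14872.89 mm², ΣAX̄ = 845471.79 mm³, ΣAȲ = 1157330.25 mm³.
X̄ = 845471.79/14872.89 = 56.85 mm; Ȳ = 1157330.25/14872.89 = 77.81 mm.

X̄ = 56.85 mm, Ȳ = 77.81 mm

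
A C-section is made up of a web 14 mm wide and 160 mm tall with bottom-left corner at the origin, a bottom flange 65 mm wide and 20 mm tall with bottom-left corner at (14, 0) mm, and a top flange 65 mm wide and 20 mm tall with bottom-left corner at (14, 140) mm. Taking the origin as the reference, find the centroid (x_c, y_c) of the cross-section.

x_c = 28.22 mm, y_c = 80.00 mm

web: A = 14 × 160 = 2240.00, centroid at (7.00, 80.00).
bottom flange: A = 65 × 20 = 1300.00, centroid at (46.50, 10.00).
top flange: A = 65 × 20 = 1300.00, centroid at (46.50, 150.00).
ΣA = 4840.00 mm², ΣAx_c = 136580.00 mm³, ΣAy_c = 387200.00 mm³.
x_c = 136580.00/4840.00 = 28.22 mm; y_c = 387200.00/4840.00 = 80.00 mm.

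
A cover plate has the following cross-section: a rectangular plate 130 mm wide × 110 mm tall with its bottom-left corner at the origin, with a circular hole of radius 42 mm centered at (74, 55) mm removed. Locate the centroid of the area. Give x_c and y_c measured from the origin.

x_c = 59.31 mm, y_c = 55.00 mm

plate: A = 130 × 110 = 14300.00, centroid at (65.00, 55.00).
hole: A = −π·42² = -5541.77, centroid at (74.00, 55.00).
ΣA = 8758.23 mm²
ΣAx_c = (14300.00)(65.00) + (-5541.77)(74.00) = 519409.06 mm³
ΣAy_c = (14300.00)(55.00) + (-5541.77)(55.00) = 481702.68 mm³
x_c = 519409.06 / 8758.23 = 59.31 mm
y_c = 481702.68 / 8758.23 = 55.00 mm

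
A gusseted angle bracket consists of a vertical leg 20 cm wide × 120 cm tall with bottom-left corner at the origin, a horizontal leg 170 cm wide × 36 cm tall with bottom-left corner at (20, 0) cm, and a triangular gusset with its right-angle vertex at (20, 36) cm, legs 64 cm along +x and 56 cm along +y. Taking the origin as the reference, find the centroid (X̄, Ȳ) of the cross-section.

Part | A | x̄ᵢ | ȳᵢ | A·x̄ᵢ | A·ȳᵢ
vertical leg | 2400.00 | 10.00 | 60.00 | 24000.00 | 144000.00
horizontal leg | 6120.00 | 105.00 | 18.00 | 642600.00 | 110160.00
gusset | 1792.00 | 41.33 | 54.67 | 74069.33 | 97962.67
Σ | 10312.00 |  |  | 740669.33 | 352122.67
X̄ = 740669.33 / 10312.00 = 71.83 cm
Ȳ = 352122.67 / 10312.00 = 34.15 cm

X̄ = 71.83 cm, Ȳ = 34.15 cm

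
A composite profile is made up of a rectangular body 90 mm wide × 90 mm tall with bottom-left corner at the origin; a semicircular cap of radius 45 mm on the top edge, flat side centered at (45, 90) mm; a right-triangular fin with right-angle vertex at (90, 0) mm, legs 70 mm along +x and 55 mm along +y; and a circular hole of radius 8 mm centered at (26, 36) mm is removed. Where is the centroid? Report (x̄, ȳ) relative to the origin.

x̄ = 55.41 mm, ȳ = 56.87 mm

Part | A | x̄ᵢ | ȳᵢ | A·x̄ᵢ | A·ȳᵢ
rectangular body | 8100.00 | 45.00 | 45.00 | 364500.00 | 364500.00
semicircular top | 3180.86 | 45.00 | 109.10 | 143138.82 | 347027.63
triangular fin | 1925.00 | 113.33 | 18.33 | 218166.67 | 35291.67
hole | -201.06 | 26.00 | 36.00 | -5227.61 | -7238.23
Σ | 13004.80 |  |  | 720577.87 | 739581.07
x̄ = 720577.87 / 13004.80 = 55.41 mm
ȳ = 739581.07 / 13004.80 = 56.87 mm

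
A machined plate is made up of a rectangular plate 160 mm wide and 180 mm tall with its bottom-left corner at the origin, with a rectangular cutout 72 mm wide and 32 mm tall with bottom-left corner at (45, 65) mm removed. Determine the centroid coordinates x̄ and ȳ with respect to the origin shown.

x̄ = 79.91 mm, ȳ = 90.78 mm

plate: A = 160 × 180 = 28800.00, centroid at (80.00, 90.00).
hole: A = −(72 × 32) = -2304.00, centroid at (81.00, 81.00).
ΣA = 26496.00 mm²
ΣAx̄ = (28800.00)(80.00) + (-2304.00)(81.00) = 2117376.00 mm³
ΣAȳ = (28800.00)(90.00) + (-2304.00)(81.00) = 2405376.00 mm³
x̄ = 2117376.00 / 26496.00 = 79.91 mm
ȳ = 2405376.00 / 26496.00 = 90.78 mm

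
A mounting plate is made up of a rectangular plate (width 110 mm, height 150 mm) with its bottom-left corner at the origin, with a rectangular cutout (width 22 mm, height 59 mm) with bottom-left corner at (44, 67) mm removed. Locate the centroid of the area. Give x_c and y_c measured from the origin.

Part | A | x̄ᵢ | ȳᵢ | A·x̄ᵢ | A·ȳᵢ
plate | 16500.00 | 55.00 | 75.00 | 907500.00 | 1237500.00
hole | -1298.00 | 55.00 | 96.50 | -71390.00 | -125257.00
Σ | 15202.00 |  |  | 836110.00 | 1112243.00
x_c = 836110.00 / 15202.00 = 55.00 mm
y_c = 1112243.00 / 15202.00 = 73.16 mm

x_c = 55.00 mm, y_c = 73.16 mm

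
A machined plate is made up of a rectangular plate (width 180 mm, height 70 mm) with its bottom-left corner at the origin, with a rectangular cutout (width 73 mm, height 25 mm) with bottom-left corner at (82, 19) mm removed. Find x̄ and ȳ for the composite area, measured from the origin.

x̄ = 85.17 mm, ȳ = 35.59 mm

plate: A = 180 × 70 = 12600.00, centroid at (90.00, 35.00).
hole: A = −(73 × 25) = -1825.00, centroid at (118.50, 31.50).
ΣA = 10775.00 mm²
ΣAx̄ = (12600.00)(90.00) + (-1825.00)(118.50) = 917737.50 mm³
ΣAȳ = (12600.00)(35.00) + (-1825.00)(31.50) = 383512.50 mm³
x̄ = 917737.50 / 10775.00 = 85.17 mm
ȳ = 383512.50 / 10775.00 = 35.59 mm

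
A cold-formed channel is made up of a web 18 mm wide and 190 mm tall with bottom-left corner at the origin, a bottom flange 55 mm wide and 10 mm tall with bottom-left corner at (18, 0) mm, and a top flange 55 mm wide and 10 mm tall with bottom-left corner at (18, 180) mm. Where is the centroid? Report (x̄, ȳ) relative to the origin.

x̄ = 17.88 mm, ȳ = 95.00 mm

Part | A | x̄ᵢ | ȳᵢ | A·x̄ᵢ | A·ȳᵢ
web | 3420.00 | 9.00 | 95.00 | 30780.00 | 324900.00
bottom flange | 550.00 | 45.50 | 5.00 | 25025.00 | 2750.00
top flange | 550.00 | 45.50 | 185.00 | 25025.00 | 101750.00
Σ | 4520.00 |  |  | 80830.00 | 429400.00
x̄ = 80830.00 / 4520.00 = 17.88 mm
ȳ = 429400.00 / 4520.00 = 95.00 mm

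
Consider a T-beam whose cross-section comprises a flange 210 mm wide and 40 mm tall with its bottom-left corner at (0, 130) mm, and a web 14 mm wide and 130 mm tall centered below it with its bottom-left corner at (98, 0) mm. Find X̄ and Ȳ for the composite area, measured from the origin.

X̄ = 105.00 mm, Ȳ = 134.86 mm

Part | A | x̄ᵢ | ȳᵢ | A·x̄ᵢ | A·ȳᵢ
web | 1820.00 | 105.00 | 65.00 | 191100.00 | 118300.00
flange | 8400.00 | 105.00 | 150.00 | 882000.00 | 1260000.00
Σ | 10220.00 |  |  | 1073100.00 | 1378300.00
X̄ = 1073100.00 / 10220.00 = 105.00 mm
Ȳ = 1378300.00 / 10220.00 = 134.86 mm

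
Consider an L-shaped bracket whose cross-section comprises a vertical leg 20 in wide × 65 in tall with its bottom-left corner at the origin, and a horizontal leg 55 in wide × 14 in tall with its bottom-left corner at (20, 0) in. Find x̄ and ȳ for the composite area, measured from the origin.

x̄ = 23.95 in, ȳ = 23.01 in

vertical leg: A = 20 × 65 = 1300.00, centroid at (10.00, 32.50).
horizontal leg: A = 55 × 14 = 770.00, centroid at (47.50, 7.00).
ΣA = 2070.00 in²
ΣAx̄ = (1300.00)(10.00) + (770.00)(47.50) = 49575.00 in³
ΣAȳ = (1300.00)(32.50) + (770.00)(7.00) = 47640.00 in³
x̄ = 49575.00 / 2070.00 = 23.95 in
ȳ = 47640.00 / 2070.00 = 23.01 in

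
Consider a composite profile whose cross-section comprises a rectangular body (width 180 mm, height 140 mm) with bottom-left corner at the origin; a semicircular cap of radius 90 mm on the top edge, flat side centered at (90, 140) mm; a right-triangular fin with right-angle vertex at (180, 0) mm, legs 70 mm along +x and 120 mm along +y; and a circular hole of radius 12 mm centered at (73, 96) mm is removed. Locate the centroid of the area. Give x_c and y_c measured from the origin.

rectangular body: A = 180 × 140 = 25200.00, centroid at (90.00, 70.00).
semicircular top: A = ½π·90² = 12723.45, centroid at (90.00, 178.20).
triangular fin: A = ½·70·120 = 4200.00, centroid at (203.33, 40.00).
hole: A = −π·12² = -452.39, centroid at (73.00, 96.00).
ΣA = 41671.06 mm²
ΣAx_c = (25200.00)(90.00) + (12723.45)(90.00) + (4200.00)(203.33) + (-452.39)(73.00) = 4234086.10 mm³
ΣAy_c = (25200.00)(70.00) + (12723.45)(178.20) + (4200.00)(40.00) + (-452.39)(96.00) = 4155853.66 mm³
x_c = 4234086.10 / 41671.06 = 101.61 mm
y_c = 4155853.66 / 41671.06 = 99.73 mm

x_c = 101.61 mm, y_c = 99.73 mm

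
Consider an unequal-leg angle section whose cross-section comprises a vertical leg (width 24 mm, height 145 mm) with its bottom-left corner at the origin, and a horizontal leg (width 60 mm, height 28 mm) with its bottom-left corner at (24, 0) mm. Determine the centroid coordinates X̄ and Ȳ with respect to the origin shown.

X̄ = 25.67 mm, Ȳ = 53.45 mm

Part | A | x̄ᵢ | ȳᵢ | A·x̄ᵢ | A·ȳᵢ
vertical leg | 3480.00 | 12.00 | 72.50 | 41760.00 | 252300.00
horizontal leg | 1680.00 | 54.00 | 14.00 | 90720.00 | 23520.00
Σ | 5160.00 |  |  | 132480.00 | 275820.00
X̄ = 132480.00 / 5160.00 = 25.67 mm
Ȳ = 275820.00 / 5160.00 = 53.45 mm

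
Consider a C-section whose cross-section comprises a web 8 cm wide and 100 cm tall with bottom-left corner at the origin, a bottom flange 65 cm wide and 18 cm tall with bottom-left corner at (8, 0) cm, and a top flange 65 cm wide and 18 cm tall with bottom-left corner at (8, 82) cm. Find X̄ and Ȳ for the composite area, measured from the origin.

Part | A | x̄ᵢ | ȳᵢ | A·x̄ᵢ | A·ȳᵢ
web | 800.00 | 4.00 | 50.00 | 3200.00 | 40000.00
bottom flange | 1170.00 | 40.50 | 9.00 | 47385.00 | 10530.00
top flange | 1170.00 | 40.50 | 91.00 | 47385.00 | 106470.00
Σ | 3140.00 |  |  | 97970.00 | 157000.00
X̄ = 97970.00 / 3140.00 = 31.20 cm
Ȳ = 157000.00 / 3140.00 = 50.00 cm

X̄ = 31.20 cm, Ȳ = 50.00 cm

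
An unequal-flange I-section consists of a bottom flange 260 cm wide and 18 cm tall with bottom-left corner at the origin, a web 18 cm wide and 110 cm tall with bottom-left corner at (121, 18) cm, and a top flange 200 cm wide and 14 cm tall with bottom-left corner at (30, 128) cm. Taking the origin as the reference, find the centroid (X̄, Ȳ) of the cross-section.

bottom flange: A = 260 × 18 = 4680.00, centroid at (130.00, 9.00).
web: A = 18 × 110 = 1980.00, centroid at (130.00, 73.00).
top flange: A = 200 × 14 = 2800.00, centroid at (130.00, 135.00).
ΣA = 9460.00 cm²
ΣAX̄ = (4680.00)(130.00) + (1980.00)(130.00) + (2800.00)(130.00) = 1229800.00 cm³
ΣAȲ = (4680.00)(9.00) + (1980.00)(73.00) + (2800.00)(135.00) = 564660.00 cm³
X̄ = 1229800.00 / 9460.00 = 130.00 cm
Ȳ = 564660.00 / 9460.00 = 59.69 cm

X̄ = 130.00 cm, Ȳ = 59.69 cm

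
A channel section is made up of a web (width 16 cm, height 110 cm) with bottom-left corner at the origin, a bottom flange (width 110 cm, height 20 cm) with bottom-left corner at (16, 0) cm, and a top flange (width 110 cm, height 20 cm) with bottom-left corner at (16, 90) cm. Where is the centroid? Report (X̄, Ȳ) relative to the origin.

X̄ = 53.00 cm, Ȳ = 55.00 cm

web: A = 16 × 110 = 1760.00, centroid at (8.00, 55.00).
bottom flange: A = 110 × 20 = 2200.00, centroid at (71.00, 10.00).
top flange: A = 110 × 20 = 2200.00, centroid at (71.00, 100.00).
ΣA = 6160.00 cm²
ΣAX̄ = (1760.00)(8.00) + (2200.00)(71.00) + (2200.00)(71.00) = 326480.00 cm³
ΣAȲ = (1760.00)(55.00) + (2200.00)(10.00) + (2200.00)(100.00) = 338800.00 cm³
X̄ = 326480.00 / 6160.00 = 53.00 cm
Ȳ = 338800.00 / 6160.00 = 55.00 cm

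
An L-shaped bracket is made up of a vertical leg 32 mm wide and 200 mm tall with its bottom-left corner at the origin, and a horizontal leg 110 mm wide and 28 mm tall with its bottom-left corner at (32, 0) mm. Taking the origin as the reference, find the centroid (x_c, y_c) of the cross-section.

Part | A | x̄ᵢ | ȳᵢ | A·x̄ᵢ | A·ȳᵢ
vertical leg | 6400.00 | 16.00 | 100.00 | 102400.00 | 640000.00
horizontal leg | 3080.00 | 87.00 | 14.00 | 267960.00 | 43120.00
Σ | 9480.00 |  |  | 370360.00 | 683120.00
x_c = 370360.00 / 9480.00 = 39.07 mm
y_c = 683120.00 / 9480.00 = 72.06 mm

x_c = 39.07 mm, y_c = 72.06 mm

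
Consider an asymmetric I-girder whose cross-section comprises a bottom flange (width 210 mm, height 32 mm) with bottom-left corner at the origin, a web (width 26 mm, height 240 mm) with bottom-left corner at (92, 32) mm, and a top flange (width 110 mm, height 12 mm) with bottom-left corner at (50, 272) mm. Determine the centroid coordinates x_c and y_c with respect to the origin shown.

x_c = 105.00 mm, y_c = 99.65 mm

Part | A | x̄ᵢ | ȳᵢ | A·x̄ᵢ | A·ȳᵢ
bottom flange | 6720.00 | 105.00 | 16.00 | 705600.00 | 107520.00
web | 6240.00 | 105.00 | 152.00 | 655200.00 | 948480.00
top flange | 1320.00 | 105.00 | 278.00 | 138600.00 | 366960.00
Σ | 14280.00 |  |  | 1499400.00 | 1422960.00
x_c = 1499400.00 / 14280.00 = 105.00 mm
y_c = 1422960.00 / 14280.00 = 99.65 mm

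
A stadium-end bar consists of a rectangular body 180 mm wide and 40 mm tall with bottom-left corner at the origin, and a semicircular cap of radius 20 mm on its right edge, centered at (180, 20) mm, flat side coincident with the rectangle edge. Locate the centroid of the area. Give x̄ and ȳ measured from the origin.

x̄ = 97.90 mm, ȳ = 20.00 mm

Part | A | x̄ᵢ | ȳᵢ | A·x̄ᵢ | A·ȳᵢ
rectangular body | 7200.00 | 90.00 | 20.00 | 648000.00 | 144000.00
semicircular end | 628.32 | 188.49 | 20.00 | 118430.67 | 12566.37
Σ | 7828.32 |  |  | 766430.67 | 156566.37
x̄ = 766430.67 / 7828.32 = 97.90 mm
ȳ = 156566.37 / 7828.32 = 20.00 mm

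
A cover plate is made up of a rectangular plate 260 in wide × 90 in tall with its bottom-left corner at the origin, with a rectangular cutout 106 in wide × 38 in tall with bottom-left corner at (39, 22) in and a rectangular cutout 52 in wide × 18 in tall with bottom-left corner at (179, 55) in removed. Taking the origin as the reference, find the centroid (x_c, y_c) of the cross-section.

Part | A | x̄ᵢ | ȳᵢ | A·x̄ᵢ | A·ȳᵢ
plate | 23400.00 | 130.00 | 45.00 | 3042000.00 | 1053000.00
hole 1 | -4028.00 | 92.00 | 41.00 | -370576.00 | -165148.00
hole 2 | -936.00 | 205.00 | 64.00 | -191880.00 | -59904.00
Σ | 18436.00 |  |  | 2479544.00 | 827948.00
x_c = 2479544.00 / 18436.00 = 134.49 in
y_c = 827948.00 / 18436.00 = 44.91 in

x_c = 134.49 in, y_c = 44.91 in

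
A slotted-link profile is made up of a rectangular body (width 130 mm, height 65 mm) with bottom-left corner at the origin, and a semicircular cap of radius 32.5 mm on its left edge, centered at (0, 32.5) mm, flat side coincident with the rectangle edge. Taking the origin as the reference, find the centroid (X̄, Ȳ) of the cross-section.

X̄ = 52.07 mm, Ȳ = 32.50 mm

rectangular body: A = 130 × 65 = 8450.00, centroid at (65.00, 32.50).
semicircular end: A = ½π·32.5² = 1659.15, centroid at (-13.79, 32.50).
ΣA = 10109.15 mm²
ΣAX̄ = (8450.00)(65.00) + (1659.15)(-13.79) = 526364.58 mm³
ΣAȲ = (8450.00)(32.50) + (1659.15)(32.50) = 328547.49 mm³
X̄ = 526364.58 / 10109.15 = 52.07 mm
Ȳ = 328547.49 / 10109.15 = 32.50 mm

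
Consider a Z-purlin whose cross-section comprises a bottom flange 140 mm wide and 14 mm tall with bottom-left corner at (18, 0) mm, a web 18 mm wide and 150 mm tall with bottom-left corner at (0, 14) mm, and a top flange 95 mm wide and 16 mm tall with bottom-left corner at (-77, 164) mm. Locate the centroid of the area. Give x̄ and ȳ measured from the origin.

bottom flange: A = 140 × 14 = 1960.00, centroid at (88.00, 7.00).
web: A = 18 × 150 = 2700.00, centroid at (9.00, 89.00).
top flange: A = 95 × 16 = 1520.00, centroid at (-29.50, 172.00).
ΣA = 6180.00 mm²
ΣAx̄ = (1960.00)(88.00) + (2700.00)(9.00) + (1520.00)(-29.50) = 151940.00 mm³
ΣAȳ = (1960.00)(7.00) + (2700.00)(89.00) + (1520.00)(172.00) = 515460.00 mm³
x̄ = 151940.00 / 6180.00 = 24.59 mm
ȳ = 515460.00 / 6180.00 = 83.41 mm

x̄ = 24.59 mm, ȳ = 83.41 mm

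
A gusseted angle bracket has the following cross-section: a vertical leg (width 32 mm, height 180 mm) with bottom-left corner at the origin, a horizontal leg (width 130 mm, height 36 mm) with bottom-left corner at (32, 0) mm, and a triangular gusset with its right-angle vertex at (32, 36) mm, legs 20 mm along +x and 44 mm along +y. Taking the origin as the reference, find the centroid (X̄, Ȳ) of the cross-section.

X̄ = 51.76 mm, Ȳ = 57.44 mm

Part | A | x̄ᵢ | ȳᵢ | A·x̄ᵢ | A·ȳᵢ
vertical leg | 5760.00 | 16.00 | 90.00 | 92160.00 | 518400.00
horizontal leg | 4680.00 | 97.00 | 18.00 | 453960.00 | 84240.00
gusset | 440.00 | 38.67 | 50.67 | 17013.33 | 22293.33
Σ | 10880.00 |  |  | 563133.33 | 624933.33
X̄ = 563133.33 / 10880.00 = 51.76 mm
Ȳ = 624933.33 / 10880.00 = 57.44 mm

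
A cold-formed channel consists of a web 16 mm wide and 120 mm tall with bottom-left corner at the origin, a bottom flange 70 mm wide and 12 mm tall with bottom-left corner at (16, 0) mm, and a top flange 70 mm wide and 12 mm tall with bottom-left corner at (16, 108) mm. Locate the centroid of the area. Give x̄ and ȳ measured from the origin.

web: A = 16 × 120 = 1920.00, centroid at (8.00, 60.00).
bottom flange: A = 70 × 12 = 840.00, centroid at (51.00, 6.00).
top flange: A = 70 × 12 = 840.00, centroid at (51.00, 114.00).
ΣA = 3600.00 mm², ΣAx̄ = 101040.00 mm³, ΣAȳ = 216000.00 mm³.
x̄ = 101040.00/3600.00 = 28.07 mm; ȳ = 216000.00/3600.00 = 60.00 mm.

x̄ = 28.07 mm, ȳ = 60.00 mm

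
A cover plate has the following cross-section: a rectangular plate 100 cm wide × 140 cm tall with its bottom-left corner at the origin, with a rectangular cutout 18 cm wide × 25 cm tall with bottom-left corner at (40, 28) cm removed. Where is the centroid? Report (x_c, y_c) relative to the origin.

x_c = 50.03 cm, y_c = 70.98 cm

Part | A | x̄ᵢ | ȳᵢ | A·x̄ᵢ | A·ȳᵢ
plate | 14000.00 | 50.00 | 70.00 | 700000.00 | 980000.00
hole | -450.00 | 49.00 | 40.50 | -22050.00 | -18225.00
Σ | 13550.00 |  |  | 677950.00 | 961775.00
x_c = 677950.00 / 13550.00 = 50.03 cm
y_c = 961775.00 / 13550.00 = 70.98 cm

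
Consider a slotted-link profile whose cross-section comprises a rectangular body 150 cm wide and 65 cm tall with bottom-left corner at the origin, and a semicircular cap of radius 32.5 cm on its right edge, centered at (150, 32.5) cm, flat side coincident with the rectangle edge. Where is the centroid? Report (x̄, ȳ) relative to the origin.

x̄ = 87.91 cm, ȳ = 32.50 cm

Part | A | x̄ᵢ | ȳᵢ | A·x̄ᵢ | A·ȳᵢ
rectangular body | 9750.00 | 75.00 | 32.50 | 731250.00 | 316875.00
semicircular end | 1659.15 | 163.79 | 32.50 | 271758.46 | 53922.49
Σ | 11409.15 |  |  | 1003008.46 | 370797.49
x̄ = 1003008.46 / 11409.15 = 87.91 cm
ȳ = 370797.49 / 11409.15 = 32.50 cm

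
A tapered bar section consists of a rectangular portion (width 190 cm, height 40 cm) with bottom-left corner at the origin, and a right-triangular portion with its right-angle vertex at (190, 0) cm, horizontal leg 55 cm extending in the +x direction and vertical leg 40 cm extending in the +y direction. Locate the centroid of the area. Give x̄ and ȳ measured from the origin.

x̄ = 109.33 cm, ȳ = 19.16 cm

rectangular portion: A = 190 × 40 = 7600.00, centroid at (95.00, 20.00).
triangular portion: A = ½·55·40 = 1100.00, centroid at (208.33, 13.33).
ΣA = 8700.00 cm², ΣAx̄ = 951166.67 cm³, ΣAȳ = 166666.67 cm³.
x̄ = 951166.67/8700.00 = 109.33 cm; ȳ = 166666.67/8700.00 = 19.16 cm.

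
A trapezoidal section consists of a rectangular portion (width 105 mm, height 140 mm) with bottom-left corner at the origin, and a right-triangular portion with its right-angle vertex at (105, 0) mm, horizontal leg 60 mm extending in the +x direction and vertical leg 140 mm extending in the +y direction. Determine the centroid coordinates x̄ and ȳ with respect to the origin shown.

x̄ = 68.61 mm, ȳ = 64.81 mm

rectangular portion: A = 105 × 140 = 14700.00, centroid at (52.50, 70.00).
triangular portion: A = ½·60·140 = 4200.00, centroid at (125.00, 46.67).
ΣA = 18900.00 mm²
ΣAx̄ = (14700.00)(52.50) + (4200.00)(125.00) = 1296750.00 mm³
ΣAȳ = (14700.00)(70.00) + (4200.00)(46.67) = 1225000.00 mm³
x̄ = 1296750.00 / 18900.00 = 68.61 mm
ȳ = 1225000.00 / 18900.00 = 64.81 mm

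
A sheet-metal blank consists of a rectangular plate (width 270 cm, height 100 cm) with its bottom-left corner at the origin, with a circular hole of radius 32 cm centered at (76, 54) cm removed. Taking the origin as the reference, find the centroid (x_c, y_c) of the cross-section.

plate: A = 270 × 100 = 27000.00, centroid at (135.00, 50.00).
hole: A = −π·32² = -3216.99, centroid at (76.00, 54.00).
ΣA = 23783.01 cm²
ΣAx_c = (27000.00)(135.00) + (-3216.99)(76.00) = 3400508.69 cm³
ΣAy_c = (27000.00)(50.00) + (-3216.99)(54.00) = 1176282.49 cm³
x_c = 3400508.69 / 23783.01 = 142.98 cm
y_c = 1176282.49 / 23783.01 = 49.46 cm

x_c = 142.98 cm, y_c = 49.46 cm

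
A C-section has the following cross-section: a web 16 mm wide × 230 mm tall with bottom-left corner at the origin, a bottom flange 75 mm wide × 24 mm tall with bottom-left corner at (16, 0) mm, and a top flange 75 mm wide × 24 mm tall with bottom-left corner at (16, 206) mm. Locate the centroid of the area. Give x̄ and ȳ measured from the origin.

web: A = 16 × 230 = 3680.00, centroid at (8.00, 115.00).
bottom flange: A = 75 × 24 = 1800.00, centroid at (53.50, 12.00).
top flange: A = 75 × 24 = 1800.00, centroid at (53.50, 218.00).
ΣA = 7280.00 mm², ΣAx̄ = 222040.00 mm³, ΣAȳ = 837200.00 mm³.
x̄ = 222040.00/7280.00 = 30.50 mm; ȳ = 837200.00/7280.00 = 115.00 mm.

x̄ = 30.50 mm, ȳ = 115.00 mm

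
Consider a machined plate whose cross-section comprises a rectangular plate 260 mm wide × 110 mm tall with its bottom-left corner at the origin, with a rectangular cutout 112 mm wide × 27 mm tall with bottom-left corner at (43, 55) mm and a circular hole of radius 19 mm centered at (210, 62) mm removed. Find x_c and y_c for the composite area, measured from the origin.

plate: A = 260 × 110 = 28600.00, centroid at (130.00, 55.00).
hole 1: A = −(112 × 27) = -3024.00, centroid at (99.00, 68.50).
hole 2: A = −π·19² = -1134.11, centroid at (210.00, 62.00).
ΣA = 24441.89 mm²
ΣAx_c = (28600.00)(130.00) + (-3024.00)(99.00) + (-1134.11)(210.00) = 3180459.86 mm³
ΣAy_c = (28600.00)(55.00) + (-3024.00)(68.50) + (-1134.11)(62.00) = 1295540.87 mm³
x_c = 3180459.86 / 24441.89 = 130.12 mm
y_c = 1295540.87 / 24441.89 = 53.00 mm

x_c = 130.12 mm, y_c = 53.00 mm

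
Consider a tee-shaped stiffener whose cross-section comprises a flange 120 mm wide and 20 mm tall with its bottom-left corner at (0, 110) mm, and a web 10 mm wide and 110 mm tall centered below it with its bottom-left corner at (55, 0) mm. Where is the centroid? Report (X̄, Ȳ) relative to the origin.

Part | A | x̄ᵢ | ȳᵢ | A·x̄ᵢ | A·ȳᵢ
web | 1100.00 | 60.00 | 55.00 | 66000.00 | 60500.00
flange | 2400.00 | 60.00 | 120.00 | 144000.00 | 288000.00
Σ | 3500.00 |  |  | 210000.00 | 348500.00
X̄ = 210000.00 / 3500.00 = 60.00 mm
Ȳ = 348500.00 / 3500.00 = 99.57 mm

X̄ = 60.00 mm, Ȳ = 99.57 mm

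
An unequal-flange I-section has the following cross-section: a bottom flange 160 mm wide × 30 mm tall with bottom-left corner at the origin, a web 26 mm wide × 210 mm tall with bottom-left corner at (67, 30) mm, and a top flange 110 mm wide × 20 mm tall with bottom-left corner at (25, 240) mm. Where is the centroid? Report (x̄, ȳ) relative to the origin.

bottom flange: A = 160 × 30 = 4800.00, centroid at (80.00, 15.00).
web: A = 26 × 210 = 5460.00, centroid at (80.00, 135.00).
top flange: A = 110 × 20 = 2200.00, centroid at (80.00, 250.00).
ΣA = 12460.00 mm²
ΣAx̄ = (4800.00)(80.00) + (5460.00)(80.00) + (2200.00)(80.00) = 996800.00 mm³
ΣAȳ = (4800.00)(15.00) + (5460.00)(135.00) + (2200.00)(250.00) = 1359100.00 mm³
x̄ = 996800.00 / 12460.00 = 80.00 mm
ȳ = 1359100.00 / 12460.00 = 109.08 mm

x̄ = 80.00 mm, ȳ = 109.08 mm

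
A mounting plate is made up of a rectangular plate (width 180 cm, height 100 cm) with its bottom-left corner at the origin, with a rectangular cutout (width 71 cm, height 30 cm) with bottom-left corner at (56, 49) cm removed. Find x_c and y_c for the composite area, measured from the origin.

x_c = 89.80 cm, y_c = 48.12 cm

plate: A = 180 × 100 = 18000.00, centroid at (90.00, 50.00).
hole: A = −(71 × 30) = -2130.00, centroid at (91.50, 64.00).
ΣA = 15870.00 cm², ΣAx_c = 1425105.00 cm³, ΣAy_c = 763680.00 cm³.
x_c = 1425105.00/15870.00 = 89.80 cm; y_c = 763680.00/15870.00 = 48.12 cm.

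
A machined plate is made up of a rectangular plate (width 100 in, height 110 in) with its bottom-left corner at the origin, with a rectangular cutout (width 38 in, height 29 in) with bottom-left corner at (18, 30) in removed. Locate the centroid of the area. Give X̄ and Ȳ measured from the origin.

plate: A = 100 × 110 = 11000.00, centroid at (50.00, 55.00).
hole: A = −(38 × 29) = -1102.00, centroid at (37.00, 44.50).
ΣA = 9898.00 in², ΣAX̄ = 509226.00 in³, ΣAȲ = 555961.00 in³.
X̄ = 509226.00/9898.00 = 51.45 in; Ȳ = 555961.00/9898.00 = 56.17 in.

X̄ = 51.45 in, Ȳ = 56.17 in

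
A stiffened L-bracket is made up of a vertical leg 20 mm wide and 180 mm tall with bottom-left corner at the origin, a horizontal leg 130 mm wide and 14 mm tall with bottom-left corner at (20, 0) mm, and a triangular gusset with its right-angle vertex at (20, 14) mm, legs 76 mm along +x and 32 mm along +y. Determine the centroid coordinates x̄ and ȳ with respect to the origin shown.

x̄ = 37.04 mm, ȳ = 55.26 mm

vertical leg: A = 20 × 180 = 3600.00, centroid at (10.00, 90.00).
horizontal leg: A = 130 × 14 = 1820.00, centroid at (85.00, 7.00).
gusset: A = ½·76·32 = 1216.00, centroid at (45.33, 24.67).
ΣA = 6636.00 mm²
ΣAx̄ = (3600.00)(10.00) + (1820.00)(85.00) + (1216.00)(45.33) = 245825.33 mm³
ΣAȳ = (3600.00)(90.00) + (1820.00)(7.00) + (1216.00)(24.67) = 366734.67 mm³
x̄ = 245825.33 / 6636.00 = 37.04 mm
ȳ = 366734.67 / 6636.00 = 55.26 mm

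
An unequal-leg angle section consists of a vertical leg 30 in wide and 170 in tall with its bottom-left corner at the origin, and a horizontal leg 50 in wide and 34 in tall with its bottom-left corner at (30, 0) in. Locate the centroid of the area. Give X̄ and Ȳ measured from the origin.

X̄ = 25.00 in, Ȳ = 68.00 in

vertical leg: A = 30 × 170 = 5100.00, centroid at (15.00, 85.00).
horizontal leg: A = 50 × 34 = 1700.00, centroid at (55.00, 17.00).
ΣA = 6800.00 in², ΣAX̄ = 170000.00 in³, ΣAȲ = 462400.00 in³.
X̄ = 170000.00/6800.00 = 25.00 in; Ȳ = 462400.00/6800.00 = 68.00 in.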